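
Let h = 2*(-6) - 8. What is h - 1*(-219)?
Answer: 199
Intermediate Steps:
h = -20 (h = -12 - 8 = -20)
h - 1*(-219) = -20 - 1*(-219) = -20 + 219 = 199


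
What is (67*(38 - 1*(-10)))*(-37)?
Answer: -118992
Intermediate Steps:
(67*(38 - 1*(-10)))*(-37) = (67*(38 + 10))*(-37) = (67*48)*(-37) = 3216*(-37) = -118992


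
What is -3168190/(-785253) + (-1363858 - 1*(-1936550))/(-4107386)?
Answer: 216608123108/55609261701 ≈ 3.8952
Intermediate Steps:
-3168190/(-785253) + (-1363858 - 1*(-1936550))/(-4107386) = -3168190*(-1/785253) + (-1363858 + 1936550)*(-1/4107386) = 3168190/785253 + 572692*(-1/4107386) = 3168190/785253 - 9874/70817 = 216608123108/55609261701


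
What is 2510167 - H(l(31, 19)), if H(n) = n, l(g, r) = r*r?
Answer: 2509806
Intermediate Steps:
l(g, r) = r**2
2510167 - H(l(31, 19)) = 2510167 - 1*19**2 = 2510167 - 1*361 = 2510167 - 361 = 2509806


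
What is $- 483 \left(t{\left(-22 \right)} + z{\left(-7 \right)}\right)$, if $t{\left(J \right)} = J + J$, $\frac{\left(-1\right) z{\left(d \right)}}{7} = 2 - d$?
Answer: $51681$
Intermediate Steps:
$z{\left(d \right)} = -14 + 7 d$ ($z{\left(d \right)} = - 7 \left(2 - d\right) = -14 + 7 d$)
$t{\left(J \right)} = 2 J$
$- 483 \left(t{\left(-22 \right)} + z{\left(-7 \right)}\right) = - 483 \left(2 \left(-22\right) + \left(-14 + 7 \left(-7\right)\right)\right) = - 483 \left(-44 - 63\right) = \left(-483\right) \left(-107\right) = 51681$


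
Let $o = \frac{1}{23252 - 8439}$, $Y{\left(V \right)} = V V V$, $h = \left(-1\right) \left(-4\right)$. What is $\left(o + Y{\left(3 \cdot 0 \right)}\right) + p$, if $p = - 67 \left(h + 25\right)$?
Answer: $- \frac{28781658}{14813} \approx -1943.0$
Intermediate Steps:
$h = 4$
$Y{\left(V \right)} = V^{3}$ ($Y{\left(V \right)} = V^{2} V = V^{3}$)
$p = -1943$ ($p = - 67 \left(4 + 25\right) = \left(-67\right) 29 = -1943$)
$o = \frac{1}{14813} \approx 6.7508 \cdot 10^{-5}$
$\left(o + Y{\left(3 \cdot 0 \right)}\right) + p = \left(\frac{1}{14813} + \left(3 \cdot 0\right)^{3}\right) - 1943 = \left(\frac{1}{14813} + 0^{3}\right) - 1943 = \left(\frac{1}{14813} + 0\right) - 1943 = \frac{1}{14813} - 1943 = - \frac{28781658}{14813}$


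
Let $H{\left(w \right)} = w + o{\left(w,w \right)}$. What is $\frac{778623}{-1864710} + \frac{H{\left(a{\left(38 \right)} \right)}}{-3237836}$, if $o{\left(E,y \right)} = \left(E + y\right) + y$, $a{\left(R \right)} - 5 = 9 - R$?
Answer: $- \frac{210072880639}{503135430630} \approx -0.41753$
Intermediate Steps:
$a{\left(R \right)} = 14 - R$ ($a{\left(R \right)} = 5 - \left(-9 + R\right) = 14 - R$)
$o{\left(E,y \right)} = E + 2 y$
$H{\left(w \right)} = 4 w$ ($H{\left(w \right)} = w + \left(w + 2 w\right) = w + 3 w = 4 w$)
$\frac{778623}{-1864710} + \frac{H{\left(a{\left(38 \right)} \right)}}{-3237836} = \frac{778623}{-1864710} + \frac{4 \left(14 - 38\right)}{-3237836} = 778623 \left(- \frac{1}{1864710}\right) + 4 \left(14 - 38\right) \left(- \frac{1}{3237836}\right) = - \frac{259541}{621570} + 4 \left(-24\right) \left(- \frac{1}{3237836}\right) = - \frac{259541}{621570} - - \frac{24}{809459} = - \frac{259541}{621570} + \frac{24}{809459} = - \frac{210072880639}{503135430630}$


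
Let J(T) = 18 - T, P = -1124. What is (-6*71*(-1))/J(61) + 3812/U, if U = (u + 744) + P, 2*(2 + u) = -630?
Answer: -460838/29971 ≈ -15.376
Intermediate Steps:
u = -317 (u = -2 + (½)*(-630) = -2 - 315 = -317)
U = -697 (U = (-317 + 744) - 1124 = 427 - 1124 = -697)
(-6*71*(-1))/J(61) + 3812/U = (-6*71*(-1))/(18 - 1*61) + 3812/(-697) = (-426*(-1))/(18 - 61) + 3812*(-1/697) = 426/(-43) - 3812/697 = 426*(-1/43) - 3812/697 = -426/43 - 3812/697 = -460838/29971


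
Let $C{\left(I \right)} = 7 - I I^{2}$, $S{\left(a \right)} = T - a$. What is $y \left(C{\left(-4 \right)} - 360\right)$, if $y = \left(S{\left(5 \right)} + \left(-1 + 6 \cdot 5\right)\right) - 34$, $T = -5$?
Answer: $4335$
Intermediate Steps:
$S{\left(a \right)} = -5 - a$
$C{\left(I \right)} = 7 - I^{3}$
$y = -15$ ($y = \left(\left(-5 - 5\right) + \left(-1 + 6 \cdot 5\right)\right) - 34 = \left(\left(-5 - 5\right) + \left(-1 + 30\right)\right) - 34 = \left(-10 + 29\right) - 34 = 19 - 34 = -15$)
$y \left(C{\left(-4 \right)} - 360\right) = - 15 \left(\left(7 - \left(-4\right)^{3}\right) - 360\right) = - 15 \left(\left(7 - -64\right) - 360\right) = - 15 \left(\left(7 + 64\right) - 360\right) = - 15 \left(71 - 360\right) = \left(-15\right) \left(-289\right) = 4335$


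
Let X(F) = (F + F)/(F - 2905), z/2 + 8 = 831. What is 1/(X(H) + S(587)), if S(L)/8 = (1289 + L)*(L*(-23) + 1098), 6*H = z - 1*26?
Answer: -527/98098006156 ≈ -5.3722e-9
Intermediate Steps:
z = 1646 (z = -16 + 2*831 = -16 + 1662 = 1646)
H = 270 (H = (1646 - 1*26)/6 = (1646 - 26)/6 = (⅙)*1620 = 270)
X(F) = 2*F/(-2905 + F) (X(F) = (2*F)/(-2905 + F) = 2*F/(-2905 + F))
S(L) = 8*(1098 - 23*L)*(1289 + L) (S(L) = 8*((1289 + L)*(L*(-23) + 1098)) = 8*((1289 + L)*(-23*L + 1098)) = 8*((1289 + L)*(1098 - 23*L)) = 8*((1098 - 23*L)*(1289 + L)) = 8*(1098 - 23*L)*(1289 + L))
1/(X(H) + S(587)) = 1/(2*270/(-2905 + 270) + (11322576 - 228392*587 - 184*587²)) = 1/(2*270/(-2635) + (11322576 - 134066104 - 184*344569)) = 1/(2*270*(-1/2635) + (11322576 - 134066104 - 63400696)) = 1/(-108/527 - 186144224) = 1/(-98098006156/527) = -527/98098006156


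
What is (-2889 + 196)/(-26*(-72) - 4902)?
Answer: 2693/3030 ≈ 0.88878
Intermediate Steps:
(-2889 + 196)/(-26*(-72) - 4902) = -2693/(1872 - 4902) = -2693/(-3030) = -2693*(-1/3030) = 2693/3030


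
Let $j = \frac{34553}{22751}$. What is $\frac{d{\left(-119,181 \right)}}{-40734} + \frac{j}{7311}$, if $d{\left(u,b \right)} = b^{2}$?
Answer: $- \frac{1815937849673}{2258463513258} \approx -0.80406$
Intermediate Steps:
$j = \frac{34553}{22751}$ ($j = 34553 \cdot \frac{1}{22751} = \frac{34553}{22751} \approx 1.5187$)
$\frac{d{\left(-119,181 \right)}}{-40734} + \frac{j}{7311} = \frac{181^{2}}{-40734} + \frac{34553}{22751 \cdot 7311} = 32761 \left(- \frac{1}{40734}\right) + \frac{34553}{22751} \cdot \frac{1}{7311} = - \frac{32761}{40734} + \frac{34553}{166332561} = - \frac{1815937849673}{2258463513258}$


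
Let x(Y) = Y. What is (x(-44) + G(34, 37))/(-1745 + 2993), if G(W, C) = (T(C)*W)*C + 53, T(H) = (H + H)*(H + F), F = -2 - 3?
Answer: 2978953/1248 ≈ 2387.0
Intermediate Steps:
F = -5
T(H) = 2*H*(-5 + H) (T(H) = (H + H)*(H - 5) = (2*H)*(-5 + H) = 2*H*(-5 + H))
G(W, C) = 53 + 2*W*C²*(-5 + C) (G(W, C) = ((2*C*(-5 + C))*W)*C + 53 = (2*C*W*(-5 + C))*C + 53 = 2*W*C²*(-5 + C) + 53 = 53 + 2*W*C²*(-5 + C))
(x(-44) + G(34, 37))/(-1745 + 2993) = (-44 + (53 + 2*34*37²*(-5 + 37)))/(-1745 + 2993) = (-44 + (53 + 2*34*1369*32))/1248 = (-44 + (53 + 2978944))*(1/1248) = (-44 + 2978997)*(1/1248) = 2978953*(1/1248) = 2978953/1248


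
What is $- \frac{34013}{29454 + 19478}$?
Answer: $- \frac{34013}{48932} \approx -0.69511$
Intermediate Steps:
$- \frac{34013}{29454 + 19478} = - \frac{34013}{48932}$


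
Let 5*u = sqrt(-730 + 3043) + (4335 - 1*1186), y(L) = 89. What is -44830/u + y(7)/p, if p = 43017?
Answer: -15181298067959/213232860048 + 336225*sqrt(257)/4956944 ≈ -70.109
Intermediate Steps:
u = 3149/5 + 3*sqrt(257)/5 (u = (sqrt(-730 + 3043) + (4335 - 1*1186))/5 = (sqrt(2313) + (4335 - 1186))/5 = (3*sqrt(257) + 3149)/5 = (3149 + 3*sqrt(257))/5 = 3149/5 + 3*sqrt(257)/5 ≈ 639.42)
-44830/u + y(7)/p = -44830/(3149/5 + 3*sqrt(257)/5) + 89/43017 = 89/43017 - 44830/(3149/5 + 3*sqrt(257)/5)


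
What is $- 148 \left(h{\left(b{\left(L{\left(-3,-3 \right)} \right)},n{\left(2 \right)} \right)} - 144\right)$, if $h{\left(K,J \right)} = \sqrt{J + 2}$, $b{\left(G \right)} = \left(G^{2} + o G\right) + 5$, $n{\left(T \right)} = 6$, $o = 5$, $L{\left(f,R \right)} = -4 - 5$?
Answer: $21312 - 296 \sqrt{2} \approx 20893.0$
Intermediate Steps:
$L{\left(f,R \right)} = -9$
$b{\left(G \right)} = 5 + G^{2} + 5 G$ ($b{\left(G \right)} = \left(G^{2} + 5 G\right) + 5 = 5 + G^{2} + 5 G$)
$h{\left(K,J \right)} = \sqrt{2 + J}$
$- 148 \left(h{\left(b{\left(L{\left(-3,-3 \right)} \right)},n{\left(2 \right)} \right)} - 144\right) = - 148 \left(\sqrt{2 + 6} - 144\right) = - 148 \left(\sqrt{8} - 144\right) = - 148 \left(2 \sqrt{2} - 144\right) = - 148 \left(-144 + 2 \sqrt{2}\right) = 21312 - 296 \sqrt{2}$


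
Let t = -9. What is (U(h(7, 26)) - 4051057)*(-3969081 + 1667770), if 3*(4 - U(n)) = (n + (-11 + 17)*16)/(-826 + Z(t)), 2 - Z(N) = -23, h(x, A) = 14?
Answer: 22402526738506439/2403 ≈ 9.3227e+12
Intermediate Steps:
Z(N) = 25 (Z(N) = 2 - 1*(-23) = 2 + 23 = 25)
U(n) = 3236/801 + n/2403 (U(n) = 4 - (n + (-11 + 17)*16)/(3*(-826 + 25)) = 4 - (n + 6*16)/(3*(-801)) = 4 - (n + 96)*(-1)/(3*801) = 4 - (96 + n)*(-1)/(3*801) = 4 - (-32/267 - n/801)/3 = 4 + (32/801 + n/2403) = 3236/801 + n/2403)
(U(h(7, 26)) - 4051057)*(-3969081 + 1667770) = ((3236/801 + (1/2403)*14) - 4051057)*(-3969081 + 1667770) = ((3236/801 + 14/2403) - 4051057)*(-2301311) = (9722/2403 - 4051057)*(-2301311) = -9734680249/2403*(-2301311) = 22402526738506439/2403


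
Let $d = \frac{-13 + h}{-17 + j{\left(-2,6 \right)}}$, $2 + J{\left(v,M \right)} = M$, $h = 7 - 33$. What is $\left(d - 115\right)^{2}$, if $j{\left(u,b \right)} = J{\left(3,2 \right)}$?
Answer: $\frac{3671056}{289} \approx 12703.0$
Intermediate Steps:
$h = -26$
$J{\left(v,M \right)} = -2 + M$
$j{\left(u,b \right)} = 0$ ($j{\left(u,b \right)} = -2 + 2 = 0$)
$d = \frac{39}{17}$ ($d = \frac{-13 - 26}{-17 + 0} = - \frac{39}{-17} = \left(-39\right) \left(- \frac{1}{17}\right) = \frac{39}{17} \approx 2.2941$)
$\left(d - 115\right)^{2} = \left(\frac{39}{17} - 115\right)^{2} = \left(- \frac{1916}{17}\right)^{2} = \frac{3671056}{289}$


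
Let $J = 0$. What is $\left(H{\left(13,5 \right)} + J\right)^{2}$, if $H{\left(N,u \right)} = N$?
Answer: $169$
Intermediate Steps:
$\left(H{\left(13,5 \right)} + J\right)^{2} = \left(13 + 0\right)^{2} = 13^{2} = 169$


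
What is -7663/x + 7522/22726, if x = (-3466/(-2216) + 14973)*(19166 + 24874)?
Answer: 790586835053/2388660886590 ≈ 0.33098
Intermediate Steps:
x = 182675905170/277 (x = (-3466*(-1/2216) + 14973)*44040 = (1733/1108 + 14973)*44040 = (16591817/1108)*44040 = 182675905170/277 ≈ 6.5948e+8)
-7663/x + 7522/22726 = -7663/182675905170/277 + 7522/22726 = -7663*277/182675905170 + 7522*(1/22726) = -26869/2312353230 + 3761/11363 = 790586835053/2388660886590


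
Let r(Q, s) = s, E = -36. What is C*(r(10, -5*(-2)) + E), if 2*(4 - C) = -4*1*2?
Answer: -208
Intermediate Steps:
C = 8 (C = 4 - (-4*1)*2/2 = 4 - (-2)*2 = 4 - ½*(-8) = 4 + 4 = 8)
C*(r(10, -5*(-2)) + E) = 8*(-5*(-2) - 36) = 8*(10 - 36) = 8*(-26) = -208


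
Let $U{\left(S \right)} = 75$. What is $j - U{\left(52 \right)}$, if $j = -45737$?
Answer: $-45812$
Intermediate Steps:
$j - U{\left(52 \right)} = -45737 - 75 = -45812$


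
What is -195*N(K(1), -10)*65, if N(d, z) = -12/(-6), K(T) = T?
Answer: -25350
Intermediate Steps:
N(d, z) = 2 (N(d, z) = -12*(-⅙) = 2)
-195*N(K(1), -10)*65 = -195*2*65 = -390*65 = -25350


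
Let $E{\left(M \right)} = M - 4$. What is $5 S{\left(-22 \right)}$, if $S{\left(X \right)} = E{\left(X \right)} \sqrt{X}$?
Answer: $- 130 i \sqrt{22} \approx - 609.75 i$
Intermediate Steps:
$E{\left(M \right)} = -4 + M$
$S{\left(X \right)} = \sqrt{X} \left(-4 + X\right)$ ($S{\left(X \right)} = \left(-4 + X\right) \sqrt{X} = \sqrt{X} \left(-4 + X\right)$)
$5 S{\left(-22 \right)} = 5 \sqrt{-22} \left(-4 - 22\right) = 5 i \sqrt{22} \left(-26\right) = 5 \left(- 26 i \sqrt{22}\right) = - 130 i \sqrt{22}$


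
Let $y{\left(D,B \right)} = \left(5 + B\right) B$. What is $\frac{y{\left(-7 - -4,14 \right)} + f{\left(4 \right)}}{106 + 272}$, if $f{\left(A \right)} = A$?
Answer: $\frac{5}{7} \approx 0.71429$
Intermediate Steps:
$y{\left(D,B \right)} = B \left(5 + B\right)$
$\frac{y{\left(-7 - -4,14 \right)} + f{\left(4 \right)}}{106 + 272} = \frac{14 \left(5 + 14\right) + 4}{106 + 272} = \frac{14 \cdot 19 + 4}{378} = \left(266 + 4\right) \frac{1}{378} = 270 \cdot \frac{1}{378} = \frac{5}{7}$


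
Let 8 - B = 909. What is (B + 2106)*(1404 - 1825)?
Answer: -507305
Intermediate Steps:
B = -901 (B = 8 - 1*909 = 8 - 909 = -901)
(B + 2106)*(1404 - 1825) = (-901 + 2106)*(1404 - 1825) = 1205*(-421) = -507305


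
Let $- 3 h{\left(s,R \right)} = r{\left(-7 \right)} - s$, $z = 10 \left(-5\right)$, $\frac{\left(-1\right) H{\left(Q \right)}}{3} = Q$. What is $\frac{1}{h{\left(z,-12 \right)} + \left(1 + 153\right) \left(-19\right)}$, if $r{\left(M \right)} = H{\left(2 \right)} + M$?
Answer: $- \frac{3}{8815} \approx -0.00034033$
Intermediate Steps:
$H{\left(Q \right)} = - 3 Q$
$z = -50$
$r{\left(M \right)} = -6 + M$ ($r{\left(M \right)} = \left(-3\right) 2 + M = -6 + M$)
$h{\left(s,R \right)} = \frac{13}{3} + \frac{s}{3}$ ($h{\left(s,R \right)} = - \frac{\left(-6 - 7\right) - s}{3} = - \frac{-13 - s}{3} = \frac{13}{3} + \frac{s}{3}$)
$\frac{1}{h{\left(z,-12 \right)} + \left(1 + 153\right) \left(-19\right)} = \frac{1}{\left(\frac{13}{3} + \frac{1}{3} \left(-50\right)\right) + \left(1 + 153\right) \left(-19\right)} = \frac{1}{\left(\frac{13}{3} - \frac{50}{3}\right) + 154 \left(-19\right)} = \frac{1}{- \frac{37}{3} - 2926} = \frac{1}{- \frac{8815}{3}} = - \frac{3}{8815}$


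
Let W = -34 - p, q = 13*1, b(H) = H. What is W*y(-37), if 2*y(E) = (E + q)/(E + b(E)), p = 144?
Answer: -1068/37 ≈ -28.865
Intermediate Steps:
q = 13
y(E) = (13 + E)/(4*E) (y(E) = ((E + 13)/(E + E))/2 = ((13 + E)/((2*E)))/2 = ((13 + E)*(1/(2*E)))/2 = ((13 + E)/(2*E))/2 = (13 + E)/(4*E))
W = -178 (W = -34 - 1*144 = -34 - 144 = -178)
W*y(-37) = -89*(13 - 37)/(2*(-37)) = -89*(-1)*(-24)/(2*37) = -178*6/37 = -1068/37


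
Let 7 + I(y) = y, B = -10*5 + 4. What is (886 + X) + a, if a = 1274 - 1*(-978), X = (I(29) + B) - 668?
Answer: 2446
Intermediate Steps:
B = -46 (B = -50 + 4 = -46)
I(y) = -7 + y
X = -692 (X = ((-7 + 29) - 46) - 668 = (22 - 46) - 668 = -24 - 668 = -692)
a = 2252 (a = 1274 + 978 = 2252)
(886 + X) + a = (886 - 692) + 2252 = 194 + 2252 = 2446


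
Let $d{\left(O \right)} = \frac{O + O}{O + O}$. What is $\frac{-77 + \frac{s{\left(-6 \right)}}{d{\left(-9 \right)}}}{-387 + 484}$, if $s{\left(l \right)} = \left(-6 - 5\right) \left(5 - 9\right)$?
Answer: $- \frac{33}{97} \approx -0.34021$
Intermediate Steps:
$d{\left(O \right)} = 1$ ($d{\left(O \right)} = \frac{2 O}{2 O} = 2 O \frac{1}{2 O} = 1$)
$s{\left(l \right)} = 44$ ($s{\left(l \right)} = \left(-11\right) \left(-4\right) = 44$)
$\frac{-77 + \frac{s{\left(-6 \right)}}{d{\left(-9 \right)}}}{-387 + 484} = \frac{-77 + \frac{44}{1}}{-387 + 484} = \frac{-77 + 44 \cdot 1}{97} = \left(-77 + 44\right) \frac{1}{97} = \left(-33\right) \frac{1}{97} = - \frac{33}{97}$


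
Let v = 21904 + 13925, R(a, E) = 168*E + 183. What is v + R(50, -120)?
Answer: 15852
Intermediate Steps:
R(a, E) = 183 + 168*E
v = 35829
v + R(50, -120) = 35829 + (183 + 168*(-120)) = 35829 + (183 - 20160) = 35829 - 19977 = 15852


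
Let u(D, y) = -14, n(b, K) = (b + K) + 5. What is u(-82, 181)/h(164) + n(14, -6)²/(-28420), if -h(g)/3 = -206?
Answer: -251161/8781780 ≈ -0.028600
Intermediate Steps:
n(b, K) = 5 + K + b (n(b, K) = (K + b) + 5 = 5 + K + b)
h(g) = 618 (h(g) = -3*(-206) = 618)
u(-82, 181)/h(164) + n(14, -6)²/(-28420) = -14/618 + (5 - 6 + 14)²/(-28420) = -14*1/618 + 13²*(-1/28420) = -7/309 + 169*(-1/28420) = -7/309 - 169/28420 = -251161/8781780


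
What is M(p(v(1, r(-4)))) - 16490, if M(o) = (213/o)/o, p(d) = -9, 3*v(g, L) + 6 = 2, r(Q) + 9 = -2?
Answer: -445159/27 ≈ -16487.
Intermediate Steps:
r(Q) = -11 (r(Q) = -9 - 2 = -11)
v(g, L) = -4/3 (v(g, L) = -2 + (⅓)*2 = -2 + ⅔ = -4/3)
M(o) = 213/o²
M(p(v(1, r(-4)))) - 16490 = 213/(-9)² - 16490 = 213*(1/81) - 16490 = 71/27 - 16490 = -445159/27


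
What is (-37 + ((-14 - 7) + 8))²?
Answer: 2500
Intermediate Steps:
(-37 + ((-14 - 7) + 8))² = (-37 + (-21 + 8))² = (-37 - 13)² = (-50)² = 2500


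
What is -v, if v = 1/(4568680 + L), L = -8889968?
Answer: 1/4321288 ≈ 2.3141e-7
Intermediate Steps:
v = -1/4321288 (v = 1/(4568680 - 8889968) = 1/(-4321288) = -1/4321288 ≈ -2.3141e-7)
-v = -1*(-1/4321288) = 1/4321288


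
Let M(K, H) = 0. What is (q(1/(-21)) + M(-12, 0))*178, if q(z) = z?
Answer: -178/21 ≈ -8.4762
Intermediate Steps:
(q(1/(-21)) + M(-12, 0))*178 = (1/(-21) + 0)*178 = (-1/21 + 0)*178 = -1/21*178 = -178/21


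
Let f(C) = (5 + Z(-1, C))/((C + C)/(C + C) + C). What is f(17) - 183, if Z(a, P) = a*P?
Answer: -551/3 ≈ -183.67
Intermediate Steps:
Z(a, P) = P*a
f(C) = (5 - C)/(1 + C) (f(C) = (5 + C*(-1))/((C + C)/(C + C) + C) = (5 - C)/((2*C)/((2*C)) + C) = (5 - C)/((2*C)*(1/(2*C)) + C) = (5 - C)/(1 + C))
f(17) - 183 = (5 - 1*17)/(1 + 17) - 183 = (5 - 17)/18 - 183 = (1/18)*(-12) - 183 = -2/3 - 183 = -551/3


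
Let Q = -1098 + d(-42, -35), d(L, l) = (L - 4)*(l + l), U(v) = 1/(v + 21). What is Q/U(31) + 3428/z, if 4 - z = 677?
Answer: 74258084/673 ≈ 1.1034e+5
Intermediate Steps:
z = -673 (z = 4 - 1*677 = 4 - 677 = -673)
U(v) = 1/(21 + v)
d(L, l) = 2*l*(-4 + L) (d(L, l) = (-4 + L)*(2*l) = 2*l*(-4 + L))
Q = 2122 (Q = -1098 + 2*(-35)*(-4 - 42) = -1098 + 2*(-35)*(-46) = -1098 + 3220 = 2122)
Q/U(31) + 3428/z = 2122/(1/(21 + 31)) + 3428/(-673) = 2122/(1/52) + 3428*(-1/673) = 2122/(1/52) - 3428/673 = 2122*52 - 3428/673 = 110344 - 3428/673 = 74258084/673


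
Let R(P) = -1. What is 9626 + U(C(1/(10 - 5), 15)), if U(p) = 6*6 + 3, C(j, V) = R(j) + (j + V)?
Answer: 9665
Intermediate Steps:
C(j, V) = -1 + V + j (C(j, V) = -1 + (j + V) = -1 + (V + j) = -1 + V + j)
U(p) = 39 (U(p) = 36 + 3 = 39)
9626 + U(C(1/(10 - 5), 15)) = 9626 + 39 = 9665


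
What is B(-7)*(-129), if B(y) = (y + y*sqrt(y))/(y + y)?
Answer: -129/2 - 129*I*sqrt(7)/2 ≈ -64.5 - 170.65*I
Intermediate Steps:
B(y) = (y + y**(3/2))/(2*y) (B(y) = (y + y**(3/2))/((2*y)) = (y + y**(3/2))*(1/(2*y)) = (y + y**(3/2))/(2*y))
B(-7)*(-129) = (1/2 + sqrt(-7)/2)*(-129) = (1/2 + (I*sqrt(7))/2)*(-129) = (1/2 + I*sqrt(7)/2)*(-129) = -129/2 - 129*I*sqrt(7)/2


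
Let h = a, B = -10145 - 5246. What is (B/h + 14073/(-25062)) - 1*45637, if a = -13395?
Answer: -5106798075241/111901830 ≈ -45636.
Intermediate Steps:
B = -15391
h = -13395
(B/h + 14073/(-25062)) - 1*45637 = (-15391/(-13395) + 14073/(-25062)) - 1*45637 = (-15391*(-1/13395) + 14073*(-1/25062)) - 45637 = (15391/13395 - 4691/8354) - 45637 = 65740469/111901830 - 45637 = -5106798075241/111901830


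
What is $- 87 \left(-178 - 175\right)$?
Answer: $30711$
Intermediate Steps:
$- 87 \left(-178 - 175\right) = \left(-87\right) \left(-353\right) = 30711$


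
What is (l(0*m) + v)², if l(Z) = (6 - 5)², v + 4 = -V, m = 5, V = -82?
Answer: 6241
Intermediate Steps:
v = 78 (v = -4 - 1*(-82) = -4 + 82 = 78)
l(Z) = 1 (l(Z) = 1² = 1)
(l(0*m) + v)² = (1 + 78)² = 79² = 6241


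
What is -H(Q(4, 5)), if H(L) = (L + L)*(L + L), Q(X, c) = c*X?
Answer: -1600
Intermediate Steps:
Q(X, c) = X*c
H(L) = 4*L² (H(L) = (2*L)*(2*L) = 4*L²)
-H(Q(4, 5)) = -4*(4*5)² = -4*20² = -4*400 = -1*1600 = -1600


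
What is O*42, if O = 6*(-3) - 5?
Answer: -966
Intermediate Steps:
O = -23 (O = -18 - 5 = -23)
O*42 = -23*42 = -966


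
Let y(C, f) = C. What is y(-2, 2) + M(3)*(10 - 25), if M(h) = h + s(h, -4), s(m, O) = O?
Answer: 13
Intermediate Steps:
M(h) = -4 + h (M(h) = h - 4 = -4 + h)
y(-2, 2) + M(3)*(10 - 25) = -2 + (-4 + 3)*(10 - 25) = -2 - 1*(-15) = -2 + 15 = 13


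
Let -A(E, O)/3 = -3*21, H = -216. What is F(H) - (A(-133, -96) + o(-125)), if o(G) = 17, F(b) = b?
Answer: -422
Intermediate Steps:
A(E, O) = 189 (A(E, O) = -(-9)*21 = -3*(-63) = 189)
F(H) - (A(-133, -96) + o(-125)) = -216 - (189 + 17) = -216 - 1*206 = -216 - 206 = -422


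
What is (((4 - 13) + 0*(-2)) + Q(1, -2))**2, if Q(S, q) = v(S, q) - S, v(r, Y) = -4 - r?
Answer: 225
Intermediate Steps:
Q(S, q) = -4 - 2*S (Q(S, q) = (-4 - S) - S = -4 - 2*S)
(((4 - 13) + 0*(-2)) + Q(1, -2))**2 = (((4 - 13) + 0*(-2)) + (-4 - 2*1))**2 = ((-9 + 0) + (-4 - 2))**2 = (-9 - 6)**2 = (-15)**2 = 225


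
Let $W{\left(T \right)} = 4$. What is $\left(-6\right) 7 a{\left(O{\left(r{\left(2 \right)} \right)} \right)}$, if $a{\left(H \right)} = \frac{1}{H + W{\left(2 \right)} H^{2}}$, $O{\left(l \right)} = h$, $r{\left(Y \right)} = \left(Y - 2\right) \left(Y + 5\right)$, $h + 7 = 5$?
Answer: $-3$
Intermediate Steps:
$h = -2$ ($h = -7 + 5 = -2$)
$r{\left(Y \right)} = \left(-2 + Y\right) \left(5 + Y\right)$
$O{\left(l \right)} = -2$
$a{\left(H \right)} = \frac{1}{H + 4 H^{2}}$
$\left(-6\right) 7 a{\left(O{\left(r{\left(2 \right)} \right)} \right)} = \left(-6\right) 7 \frac{1}{\left(-2\right) \left(1 + 4 \left(-2\right)\right)} = - 42 \left(- \frac{1}{2 \left(1 - 8\right)}\right) = - 42 \left(- \frac{1}{2 \left(-7\right)}\right) = - 42 \left(\left(- \frac{1}{2}\right) \left(- \frac{1}{7}\right)\right) = \left(-42\right) \frac{1}{14} = -3$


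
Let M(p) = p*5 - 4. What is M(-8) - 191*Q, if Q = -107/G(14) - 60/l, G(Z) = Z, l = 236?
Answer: 1209549/826 ≈ 1464.3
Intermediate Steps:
M(p) = -4 + 5*p (M(p) = 5*p - 4 = -4 + 5*p)
Q = -6523/826 (Q = -107/14 - 60/236 = -107*1/14 - 60*1/236 = -107/14 - 15/59 = -6523/826 ≈ -7.8971)
M(-8) - 191*Q = (-4 + 5*(-8)) - 191*(-6523/826) = (-4 - 40) + 1245893/826 = -44 + 1245893/826 = 1209549/826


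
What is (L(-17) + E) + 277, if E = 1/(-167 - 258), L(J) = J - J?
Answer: 117724/425 ≈ 277.00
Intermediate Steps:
L(J) = 0
E = -1/425 (E = 1/(-425) = -1/425 ≈ -0.0023529)
(L(-17) + E) + 277 = (0 - 1/425) + 277 = -1/425 + 277 = 117724/425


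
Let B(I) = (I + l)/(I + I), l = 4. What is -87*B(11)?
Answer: -1305/22 ≈ -59.318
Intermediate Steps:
B(I) = (4 + I)/(2*I) (B(I) = (I + 4)/(I + I) = (4 + I)/((2*I)) = (4 + I)*(1/(2*I)) = (4 + I)/(2*I))
-87*B(11) = -87*(4 + 11)/(2*11) = -87*15/(2*11) = -87*15/22 = -1305/22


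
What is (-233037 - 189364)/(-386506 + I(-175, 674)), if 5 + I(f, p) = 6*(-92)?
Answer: 422401/387063 ≈ 1.0913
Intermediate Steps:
I(f, p) = -557 (I(f, p) = -5 + 6*(-92) = -5 - 552 = -557)
(-233037 - 189364)/(-386506 + I(-175, 674)) = (-233037 - 189364)/(-386506 - 557) = -422401/(-387063) = -422401*(-1/387063) = 422401/387063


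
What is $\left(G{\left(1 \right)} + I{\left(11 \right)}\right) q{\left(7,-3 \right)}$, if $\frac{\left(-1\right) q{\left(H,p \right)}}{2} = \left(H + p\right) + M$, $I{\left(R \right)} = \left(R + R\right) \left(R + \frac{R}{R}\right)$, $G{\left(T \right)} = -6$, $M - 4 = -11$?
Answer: $1548$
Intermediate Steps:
$M = -7$ ($M = 4 - 11 = -7$)
$I{\left(R \right)} = 2 R \left(1 + R\right)$ ($I{\left(R \right)} = 2 R \left(R + 1\right) = 2 R \left(1 + R\right)$)
$q{\left(H,p \right)} = 14 - 2 H - 2 p$ ($q{\left(H,p \right)} = - 2 \left(\left(H + p\right) - 7\right) = - 2 \left(-7 + H + p\right) = 14 - 2 H - 2 p$)
$\left(G{\left(1 \right)} + I{\left(11 \right)}\right) q{\left(7,-3 \right)} = \left(-6 + 2 \cdot 11 \left(1 + 11\right)\right) \left(14 - 14 - -6\right) = \left(-6 + 2 \cdot 11 \cdot 12\right) \left(14 - 14 + 6\right) = \left(-6 + 264\right) 6 = 258 \cdot 6 = 1548$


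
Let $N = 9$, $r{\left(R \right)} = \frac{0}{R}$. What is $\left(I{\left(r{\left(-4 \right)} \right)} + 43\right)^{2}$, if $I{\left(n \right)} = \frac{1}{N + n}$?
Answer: $\frac{150544}{81} \approx 1858.6$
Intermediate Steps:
$r{\left(R \right)} = 0$
$I{\left(n \right)} = \frac{1}{9 + n}$
$\left(I{\left(r{\left(-4 \right)} \right)} + 43\right)^{2} = \left(\frac{1}{9 + 0} + 43\right)^{2} = \left(\frac{1}{9} + 43\right)^{2} = \left(\frac{388}{9}\right)^{2} = \frac{150544}{81}$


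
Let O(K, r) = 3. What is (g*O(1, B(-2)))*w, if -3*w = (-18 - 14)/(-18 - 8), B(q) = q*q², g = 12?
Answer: -192/13 ≈ -14.769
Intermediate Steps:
B(q) = q³
w = -16/39 (w = -(-18 - 14)/(3*(-18 - 8)) = -(-32)/(3*(-26)) = -(-32)*(-1)/(3*26) = -⅓*16/13 = -16/39 ≈ -0.41026)
(g*O(1, B(-2)))*w = (12*3)*(-16/39) = 36*(-16/39) = -192/13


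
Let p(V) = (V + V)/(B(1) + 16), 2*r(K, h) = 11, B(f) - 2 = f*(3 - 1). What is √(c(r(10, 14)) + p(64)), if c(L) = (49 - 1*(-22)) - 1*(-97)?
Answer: 2*√1090/5 ≈ 13.206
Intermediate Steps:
B(f) = 2 + 2*f (B(f) = 2 + f*(3 - 1) = 2 + f*2 = 2 + 2*f)
r(K, h) = 11/2 (r(K, h) = (½)*11 = 11/2)
p(V) = V/10 (p(V) = (V + V)/((2 + 2*1) + 16) = (2*V)/((2 + 2) + 16) = (2*V)/(4 + 16) = (2*V)/20 = (2*V)*(1/20) = V/10)
c(L) = 168 (c(L) = (49 + 22) + 97 = 71 + 97 = 168)
√(c(r(10, 14)) + p(64)) = √(168 + (⅒)*64) = √(168 + 32/5) = √(872/5) = 2*√1090/5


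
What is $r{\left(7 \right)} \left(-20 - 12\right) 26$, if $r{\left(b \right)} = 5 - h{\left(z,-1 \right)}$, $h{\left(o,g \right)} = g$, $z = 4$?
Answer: $-4992$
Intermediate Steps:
$r{\left(b \right)} = 6$ ($r{\left(b \right)} = 5 - -1 = 5 + 1 = 6$)
$r{\left(7 \right)} \left(-20 - 12\right) 26 = 6 \left(-20 - 12\right) 26 = 6 \left(-32\right) 26 = \left(-192\right) 26 = -4992$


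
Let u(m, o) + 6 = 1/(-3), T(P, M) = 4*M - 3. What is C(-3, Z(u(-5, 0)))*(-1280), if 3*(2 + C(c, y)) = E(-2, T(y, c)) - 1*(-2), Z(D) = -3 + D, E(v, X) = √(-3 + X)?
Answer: 5120/3 - 1280*I*√2 ≈ 1706.7 - 1810.2*I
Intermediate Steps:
T(P, M) = -3 + 4*M
u(m, o) = -19/3 (u(m, o) = -6 + 1/(-3) = -6 - ⅓ = -19/3)
C(c, y) = -4/3 + √(-6 + 4*c)/3 (C(c, y) = -2 + (√(-3 + (-3 + 4*c)) - 1*(-2))/3 = -2 + (√(-6 + 4*c) + 2)/3 = -2 + (2 + √(-6 + 4*c))/3 = -2 + (⅔ + √(-6 + 4*c)/3) = -4/3 + √(-6 + 4*c)/3)
C(-3, Z(u(-5, 0)))*(-1280) = (-4/3 + √(-6 + 4*(-3))/3)*(-1280) = (-4/3 + √(-6 - 12)/3)*(-1280) = (-4/3 + √(-18)/3)*(-1280) = (-4/3 + (3*I*√2)/3)*(-1280) = (-4/3 + I*√2)*(-1280) = 5120/3 - 1280*I*√2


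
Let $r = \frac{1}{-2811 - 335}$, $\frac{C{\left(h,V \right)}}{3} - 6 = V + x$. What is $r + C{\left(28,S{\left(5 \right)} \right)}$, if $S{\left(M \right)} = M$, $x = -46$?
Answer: $- \frac{330331}{3146} \approx -105.0$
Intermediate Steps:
$C{\left(h,V \right)} = -120 + 3 V$ ($C{\left(h,V \right)} = 18 + 3 \left(V - 46\right) = 18 + 3 \left(-46 + V\right) = 18 + \left(-138 + 3 V\right) = -120 + 3 V$)
$r = - \frac{1}{3146}$ ($r = \frac{1}{-2811 - 335} = \frac{1}{-3146} = - \frac{1}{3146} \approx -0.00031786$)
$r + C{\left(28,S{\left(5 \right)} \right)} = - \frac{1}{3146} + \left(-120 + 3 \cdot 5\right) = - \frac{1}{3146} + \left(-120 + 15\right) = - \frac{1}{3146} - 105 = - \frac{330331}{3146}$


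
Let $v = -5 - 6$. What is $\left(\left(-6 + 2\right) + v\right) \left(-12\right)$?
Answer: $180$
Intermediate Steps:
$v = -11$
$\left(\left(-6 + 2\right) + v\right) \left(-12\right) = \left(\left(-6 + 2\right) - 11\right) \left(-12\right) = \left(-4 - 11\right) \left(-12\right) = \left(-15\right) \left(-12\right) = 180$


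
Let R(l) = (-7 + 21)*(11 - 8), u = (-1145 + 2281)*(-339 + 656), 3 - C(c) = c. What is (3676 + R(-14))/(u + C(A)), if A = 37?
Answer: 1859/180039 ≈ 0.010326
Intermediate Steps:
C(c) = 3 - c
u = 360112 (u = 1136*317 = 360112)
R(l) = 42 (R(l) = 14*3 = 42)
(3676 + R(-14))/(u + C(A)) = (3676 + 42)/(360112 + (3 - 1*37)) = 3718/(360112 + (3 - 37)) = 3718/(360112 - 34) = 3718/360078 = 3718*(1/360078) = 1859/180039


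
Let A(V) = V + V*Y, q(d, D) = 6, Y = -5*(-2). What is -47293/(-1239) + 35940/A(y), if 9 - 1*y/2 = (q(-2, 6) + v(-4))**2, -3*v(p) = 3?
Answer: -6970631/109032 ≈ -63.932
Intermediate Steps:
Y = 10
v(p) = -1 (v(p) = -1/3*3 = -1)
y = -32 (y = 18 - 2*(6 - 1)**2 = 18 - 2*5**2 = 18 - 2*25 = 18 - 50 = -32)
A(V) = 11*V (A(V) = V + V*10 = V + 10*V = 11*V)
-47293/(-1239) + 35940/A(y) = -47293/(-1239) + 35940/((11*(-32))) = -47293*(-1/1239) + 35940/(-352) = 47293/1239 + 35940*(-1/352) = 47293/1239 - 8985/88 = -6970631/109032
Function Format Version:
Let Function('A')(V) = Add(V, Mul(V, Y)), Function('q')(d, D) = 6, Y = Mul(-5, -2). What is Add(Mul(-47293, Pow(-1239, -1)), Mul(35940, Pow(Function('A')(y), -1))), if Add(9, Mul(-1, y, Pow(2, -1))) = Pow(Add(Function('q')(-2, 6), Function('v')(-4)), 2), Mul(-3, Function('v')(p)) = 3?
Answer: Rational(-6970631, 109032) ≈ -63.932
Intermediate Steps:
Y = 10
Function('v')(p) = -1 (Function('v')(p) = Mul(Rational(-1, 3), 3) = -1)
y = -32 (y = Add(18, Mul(-2, Pow(Add(6, -1), 2))) = Add(18, Mul(-2, Pow(5, 2))) = Add(18, Mul(-2, 25)) = Add(18, -50) = -32)
Function('A')(V) = Mul(11, V) (Function('A')(V) = Add(V, Mul(V, 10)) = Add(V, Mul(10, V)) = Mul(11, V))
Add(Mul(-47293, Pow(-1239, -1)), Mul(35940, Pow(Function('A')(y), -1))) = Add(Mul(-47293, Pow(-1239, -1)), Mul(35940, Pow(Mul(11, -32), -1))) = Add(Mul(-47293, Rational(-1, 1239)), Mul(35940, Pow(-352, -1))) = Add(Rational(47293, 1239), Mul(35940, Rational(-1, 352))) = Add(Rational(47293, 1239), Rational(-8985, 88)) = Rational(-6970631, 109032)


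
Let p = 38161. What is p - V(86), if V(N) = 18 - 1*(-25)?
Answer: 38118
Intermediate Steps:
V(N) = 43 (V(N) = 18 + 25 = 43)
p - V(86) = 38161 - 1*43 = 38161 - 43 = 38118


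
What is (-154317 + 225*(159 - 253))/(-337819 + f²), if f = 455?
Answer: 58489/43598 ≈ 1.3416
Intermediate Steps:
(-154317 + 225*(159 - 253))/(-337819 + f²) = (-154317 + 225*(159 - 253))/(-337819 + 455²) = (-154317 + 225*(-94))/(-337819 + 207025) = (-154317 - 21150)/(-130794) = -175467*(-1/130794) = 58489/43598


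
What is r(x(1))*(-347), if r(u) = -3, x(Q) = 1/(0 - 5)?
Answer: 1041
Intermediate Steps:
x(Q) = -⅕ (x(Q) = 1/(-5) = -⅕)
r(x(1))*(-347) = -3*(-347) = 1041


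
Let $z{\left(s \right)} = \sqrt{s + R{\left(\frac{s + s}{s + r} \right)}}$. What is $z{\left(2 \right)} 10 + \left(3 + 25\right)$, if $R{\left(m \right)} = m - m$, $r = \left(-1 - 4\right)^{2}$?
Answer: $28 + 10 \sqrt{2} \approx 42.142$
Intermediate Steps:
$r = 25$ ($r = \left(-5\right)^{2} = 25$)
$R{\left(m \right)} = 0$
$z{\left(s \right)} = \sqrt{s}$ ($z{\left(s \right)} = \sqrt{s + 0} = \sqrt{s}$)
$z{\left(2 \right)} 10 + \left(3 + 25\right) = \sqrt{2} \cdot 10 + \left(3 + 25\right) = 10 \sqrt{2} + 28 = 28 + 10 \sqrt{2}$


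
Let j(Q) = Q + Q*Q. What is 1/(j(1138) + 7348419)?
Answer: 1/8644601 ≈ 1.1568e-7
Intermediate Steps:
j(Q) = Q + Q²
1/(j(1138) + 7348419) = 1/(1138*(1 + 1138) + 7348419) = 1/(1138*1139 + 7348419) = 1/(1296182 + 7348419) = 1/8644601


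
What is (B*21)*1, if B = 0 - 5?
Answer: -105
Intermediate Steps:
B = -5
(B*21)*1 = -5*21*1 = -105*1 = -105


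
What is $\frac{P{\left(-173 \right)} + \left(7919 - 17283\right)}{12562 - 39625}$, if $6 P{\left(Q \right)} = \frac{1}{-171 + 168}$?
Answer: $\frac{168553}{487134} \approx 0.34601$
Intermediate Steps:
$P{\left(Q \right)} = - \frac{1}{18}$ ($P{\left(Q \right)} = \frac{1}{6 \left(-171 + 168\right)} = \frac{1}{6 \left(-3\right)} = \frac{1}{6} \left(- \frac{1}{3}\right) = - \frac{1}{18}$)
$\frac{P{\left(-173 \right)} + \left(7919 - 17283\right)}{12562 - 39625} = \frac{- \frac{1}{18} + \left(7919 - 17283\right)}{12562 - 39625} = \frac{- \frac{1}{18} + \left(7919 - 17283\right)}{-27063} = \left(- \frac{1}{18} - 9364\right) \left(- \frac{1}{27063}\right) = \left(- \frac{168553}{18}\right) \left(- \frac{1}{27063}\right) = \frac{168553}{487134}$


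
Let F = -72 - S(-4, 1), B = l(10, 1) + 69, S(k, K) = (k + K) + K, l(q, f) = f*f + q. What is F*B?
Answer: -5600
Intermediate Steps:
l(q, f) = q + f**2 (l(q, f) = f**2 + q = q + f**2)
S(k, K) = k + 2*K (S(k, K) = (K + k) + K = k + 2*K)
B = 80 (B = (10 + 1**2) + 69 = (10 + 1) + 69 = 11 + 69 = 80)
F = -70 (F = -72 - (-4 + 2*1) = -72 - (-4 + 2) = -72 - 1*(-2) = -72 + 2 = -70)
F*B = -70*80 = -5600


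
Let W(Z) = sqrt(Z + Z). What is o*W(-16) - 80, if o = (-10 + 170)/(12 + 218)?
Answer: -80 + 64*I*sqrt(2)/23 ≈ -80.0 + 3.9352*I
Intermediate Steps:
W(Z) = sqrt(2)*sqrt(Z) (W(Z) = sqrt(2*Z) = sqrt(2)*sqrt(Z))
o = 16/23 (o = 160/230 = 160*(1/230) = 16/23 ≈ 0.69565)
o*W(-16) - 80 = 16*(sqrt(2)*sqrt(-16))/23 - 80 = 16*(sqrt(2)*(4*I))/23 - 80 = 16*(4*I*sqrt(2))/23 - 80 = 64*I*sqrt(2)/23 - 80 = -80 + 64*I*sqrt(2)/23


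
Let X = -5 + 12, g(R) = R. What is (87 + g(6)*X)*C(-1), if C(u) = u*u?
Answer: 129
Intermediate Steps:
X = 7
C(u) = u²
(87 + g(6)*X)*C(-1) = (87 + 6*7)*(-1)² = (87 + 42)*1 = 129*1 = 129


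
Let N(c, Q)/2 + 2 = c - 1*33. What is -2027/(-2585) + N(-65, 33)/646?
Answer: 396221/834955 ≈ 0.47454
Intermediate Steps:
N(c, Q) = -70 + 2*c (N(c, Q) = -4 + 2*(c - 1*33) = -4 + 2*(c - 33) = -4 + 2*(-33 + c) = -4 + (-66 + 2*c) = -70 + 2*c)
-2027/(-2585) + N(-65, 33)/646 = -2027/(-2585) + (-70 + 2*(-65))/646 = -2027*(-1/2585) + (-70 - 130)*(1/646) = 2027/2585 - 200*1/646 = 2027/2585 - 100/323 = 396221/834955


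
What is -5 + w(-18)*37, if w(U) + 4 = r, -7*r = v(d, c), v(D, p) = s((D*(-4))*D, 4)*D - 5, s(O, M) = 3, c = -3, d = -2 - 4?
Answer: -220/7 ≈ -31.429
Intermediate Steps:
d = -6
v(D, p) = -5 + 3*D (v(D, p) = 3*D - 5 = -5 + 3*D)
r = 23/7 (r = -(-5 + 3*(-6))/7 = -(-5 - 18)/7 = -⅐*(-23) = 23/7 ≈ 3.2857)
w(U) = -5/7 (w(U) = -4 + 23/7 = -5/7)
-5 + w(-18)*37 = -5 - 5/7*37 = -5 - 185/7 = -220/7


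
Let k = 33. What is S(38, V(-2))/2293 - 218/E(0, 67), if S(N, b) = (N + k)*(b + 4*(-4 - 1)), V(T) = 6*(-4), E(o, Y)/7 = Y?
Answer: -1965030/1075417 ≈ -1.8272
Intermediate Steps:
E(o, Y) = 7*Y
V(T) = -24
S(N, b) = (-20 + b)*(33 + N) (S(N, b) = (N + 33)*(b + 4*(-4 - 1)) = (33 + N)*(b + 4*(-5)) = (33 + N)*(b - 20) = (33 + N)*(-20 + b) = (-20 + b)*(33 + N))
S(38, V(-2))/2293 - 218/E(0, 67) = (-660 - 20*38 + 33*(-24) + 38*(-24))/2293 - 218/(7*67) = (-660 - 760 - 792 - 912)*(1/2293) - 218/469 = -3124*1/2293 - 218*1/469 = -3124/2293 - 218/469 = -1965030/1075417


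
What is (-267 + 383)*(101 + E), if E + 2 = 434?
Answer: 61828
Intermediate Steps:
E = 432 (E = -2 + 434 = 432)
(-267 + 383)*(101 + E) = (-267 + 383)*(101 + 432) = 116*533 = 61828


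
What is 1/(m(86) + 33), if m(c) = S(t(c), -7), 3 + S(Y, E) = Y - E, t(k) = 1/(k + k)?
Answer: 172/6365 ≈ 0.027023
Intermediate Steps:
t(k) = 1/(2*k)
S(Y, E) = -3 + Y - E (S(Y, E) = -3 + (Y - E) = -3 + Y - E)
m(c) = 4 + 1/(2*c) (m(c) = -3 + 1/(2*c) - 1*(-7) = -3 + 1/(2*c) + 7 = 4 + 1/(2*c))
1/(m(86) + 33) = 1/((4 + (1/2)/86) + 33) = 1/((4 + (1/2)*(1/86)) + 33) = 1/((4 + 1/172) + 33) = 1/(689/172 + 33) = 1/(6365/172) = 172/6365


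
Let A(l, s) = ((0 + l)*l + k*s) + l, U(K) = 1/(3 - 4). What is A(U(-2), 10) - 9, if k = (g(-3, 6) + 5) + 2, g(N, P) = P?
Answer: 121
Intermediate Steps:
U(K) = -1 (U(K) = 1/(-1) = -1)
k = 13 (k = (6 + 5) + 2 = 11 + 2 = 13)
A(l, s) = l + l**2 + 13*s (A(l, s) = ((0 + l)*l + 13*s) + l = (l*l + 13*s) + l = (l**2 + 13*s) + l = l + l**2 + 13*s)
A(U(-2), 10) - 9 = (-1 + (-1)**2 + 13*10) - 9 = (-1 + 1 + 130) - 9 = 130 - 9 = 121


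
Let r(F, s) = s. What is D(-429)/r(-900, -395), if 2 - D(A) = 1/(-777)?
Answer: -311/61383 ≈ -0.0050666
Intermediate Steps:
D(A) = 1555/777 (D(A) = 2 - 1/(-777) = 2 - 1*(-1/777) = 2 + 1/777 = 1555/777)
D(-429)/r(-900, -395) = (1555/777)/(-395) = (1555/777)*(-1/395) = -311/61383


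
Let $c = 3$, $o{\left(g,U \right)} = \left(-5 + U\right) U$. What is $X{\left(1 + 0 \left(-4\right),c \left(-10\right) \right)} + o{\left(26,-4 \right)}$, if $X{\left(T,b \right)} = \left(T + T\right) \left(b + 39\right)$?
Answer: $54$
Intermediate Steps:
$o{\left(g,U \right)} = U \left(-5 + U\right)$
$X{\left(T,b \right)} = 2 T \left(39 + b\right)$
$X{\left(1 + 0 \left(-4\right),c \left(-10\right) \right)} + o{\left(26,-4 \right)} = 2 \left(1 + 0 \left(-4\right)\right) \left(39 + 3 \left(-10\right)\right) - 4 \left(-5 - 4\right) = 2 \left(1 + 0\right) \left(39 - 30\right) - -36 = 2 \cdot 1 \cdot 9 + 36 = 18 + 36 = 54$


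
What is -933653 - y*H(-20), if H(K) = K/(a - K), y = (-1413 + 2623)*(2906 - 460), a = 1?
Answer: 39586487/21 ≈ 1.8851e+6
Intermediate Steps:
y = 2959660 (y = 1210*2446 = 2959660)
H(K) = K/(1 - K)
-933653 - y*H(-20) = -933653 - 2959660*(-1*(-20)/(-1 - 20)) = -933653 - 2959660*(-1*(-20)/(-21)) = -933653 - 2959660*(-1*(-20)*(-1/21)) = -933653 - 2959660*(-20)/21 = -933653 - 1*(-59193200/21) = -933653 + 59193200/21 = 39586487/21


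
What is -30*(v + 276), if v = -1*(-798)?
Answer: -32220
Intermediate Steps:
v = 798
-30*(v + 276) = -30*(798 + 276) = -30*1074 = -32220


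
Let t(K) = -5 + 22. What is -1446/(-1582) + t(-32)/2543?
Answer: 1852036/2011513 ≈ 0.92072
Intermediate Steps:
t(K) = 17
-1446/(-1582) + t(-32)/2543 = -1446/(-1582) + 17/2543 = -1446*(-1/1582) + 17*(1/2543) = 723/791 + 17/2543 = 1852036/2011513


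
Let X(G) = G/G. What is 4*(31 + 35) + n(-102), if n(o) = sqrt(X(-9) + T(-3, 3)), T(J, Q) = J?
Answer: 264 + I*sqrt(2) ≈ 264.0 + 1.4142*I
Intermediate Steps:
X(G) = 1
n(o) = I*sqrt(2) (n(o) = sqrt(1 - 3) = sqrt(-2) = I*sqrt(2))
4*(31 + 35) + n(-102) = 4*(31 + 35) + I*sqrt(2) = 4*66 + I*sqrt(2) = 264 + I*sqrt(2)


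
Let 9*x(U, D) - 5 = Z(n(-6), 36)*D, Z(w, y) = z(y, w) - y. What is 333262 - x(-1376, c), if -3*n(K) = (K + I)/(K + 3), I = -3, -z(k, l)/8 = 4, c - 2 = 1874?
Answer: 1042307/3 ≈ 3.4744e+5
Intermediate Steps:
c = 1876 (c = 2 + 1874 = 1876)
z(k, l) = -32 (z(k, l) = -8*4 = -32)
n(K) = -(-3 + K)/(3*(3 + K)) (n(K) = -(K - 3)/(3*(K + 3)) = -(-3 + K)/(3*(3 + K)))
Z(w, y) = -32 - y
x(U, D) = 5/9 - 68*D/9 (x(U, D) = 5/9 + ((-32 - 1*36)*D)/9 = 5/9 + ((-32 - 36)*D)/9 = 5/9 + (-68*D)/9 = 5/9 - 68*D/9)
333262 - x(-1376, c) = 333262 - (5/9 - 68/9*1876) = 333262 - (5/9 - 127568/9) = 333262 - 1*(-42521/3) = 333262 + 42521/3 = 1042307/3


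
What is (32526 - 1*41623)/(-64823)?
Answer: 827/5893 ≈ 0.14034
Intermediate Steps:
(32526 - 1*41623)/(-64823) = (32526 - 41623)*(-1/64823) = -9097*(-1/64823) = 827/5893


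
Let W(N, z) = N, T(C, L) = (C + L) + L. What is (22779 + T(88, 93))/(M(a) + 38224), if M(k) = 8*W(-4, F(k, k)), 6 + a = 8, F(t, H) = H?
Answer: 23053/38192 ≈ 0.60361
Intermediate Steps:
T(C, L) = C + 2*L
a = 2 (a = -6 + 8 = 2)
M(k) = -32 (M(k) = 8*(-4) = -32)
(22779 + T(88, 93))/(M(a) + 38224) = (22779 + (88 + 2*93))/(-32 + 38224) = (22779 + (88 + 186))/38192 = (22779 + 274)*(1/38192) = 23053*(1/38192) = 23053/38192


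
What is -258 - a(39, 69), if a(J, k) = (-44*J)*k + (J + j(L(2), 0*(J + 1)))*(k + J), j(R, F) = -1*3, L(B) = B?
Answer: 114258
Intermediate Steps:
j(R, F) = -3
a(J, k) = (-3 + J)*(J + k) - 44*J*k (a(J, k) = (-44*J)*k + (J - 3)*(k + J) = -44*J*k + (-3 + J)*(J + k) = (-3 + J)*(J + k) - 44*J*k)
-258 - a(39, 69) = -258 - (39² - 3*39 - 3*69 - 43*39*69) = -258 - (1521 - 117 - 207 - 115713) = -258 - 1*(-114516) = -258 + 114516 = 114258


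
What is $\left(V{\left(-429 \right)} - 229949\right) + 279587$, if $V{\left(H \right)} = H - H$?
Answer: $49638$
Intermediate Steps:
$V{\left(H \right)} = 0$
$\left(V{\left(-429 \right)} - 229949\right) + 279587 = \left(0 - 229949\right) + 279587 = -229949 + 279587 = 49638$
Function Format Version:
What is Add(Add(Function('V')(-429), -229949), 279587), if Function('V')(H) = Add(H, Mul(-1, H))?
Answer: 49638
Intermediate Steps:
Function('V')(H) = 0
Add(Add(Function('V')(-429), -229949), 279587) = Add(Add(0, -229949), 279587) = Add(-229949, 279587) = 49638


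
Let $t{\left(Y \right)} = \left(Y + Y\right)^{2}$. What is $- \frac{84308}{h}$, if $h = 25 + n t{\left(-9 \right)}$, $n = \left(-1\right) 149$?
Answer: $\frac{12044}{6893} \approx 1.7473$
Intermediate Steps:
$n = -149$
$t{\left(Y \right)} = 4 Y^{2}$ ($t{\left(Y \right)} = \left(2 Y\right)^{2} = 4 Y^{2}$)
$h = -48251$ ($h = 25 - 149 \cdot 4 \left(-9\right)^{2} = 25 - 149 \cdot 4 \cdot 81 = 25 - 48276 = -48251$)
$- \frac{84308}{h} = - \frac{84308}{-48251} = \left(-84308\right) \left(- \frac{1}{48251}\right) = \frac{12044}{6893}$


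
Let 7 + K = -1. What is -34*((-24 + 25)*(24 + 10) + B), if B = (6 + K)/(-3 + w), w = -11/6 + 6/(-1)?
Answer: -75548/65 ≈ -1162.3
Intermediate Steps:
K = -8 (K = -7 - 1 = -8)
w = -47/6 (w = -11*1/6 + 6*(-1) = -11/6 - 6 = -47/6 ≈ -7.8333)
B = 12/65 (B = (6 - 8)/(-3 - 47/6) = -2/(-65/6) = -2*(-6/65) = 12/65 ≈ 0.18462)
-34*((-24 + 25)*(24 + 10) + B) = -34*((-24 + 25)*(24 + 10) + 12/65) = -34*(1*34 + 12/65) = -34*(34 + 12/65) = -34*2222/65 = -75548/65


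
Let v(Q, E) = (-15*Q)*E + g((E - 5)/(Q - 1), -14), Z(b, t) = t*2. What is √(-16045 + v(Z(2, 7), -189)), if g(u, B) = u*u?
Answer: √4033641/13 ≈ 154.49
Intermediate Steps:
g(u, B) = u²
Z(b, t) = 2*t
v(Q, E) = (-5 + E)²/(-1 + Q)² - 15*E*Q (v(Q, E) = (-15*Q)*E + ((E - 5)/(Q - 1))² = -15*E*Q + ((-5 + E)/(-1 + Q))² = -15*E*Q + (-5 + E)²/(-1 + Q)² = (-5 + E)²/(-1 + Q)² - 15*E*Q)
√(-16045 + v(Z(2, 7), -189)) = √(-16045 + ((-5 - 189)²/(-1 + 2*7)² - 15*(-189)*2*7)) = √(-16045 + ((-194)²/(-1 + 14)² - 15*(-189)*14)) = √(-16045 + (37636/13² + 39690)) = √(-16045 + ((1/169)*37636 + 39690)) = √(-16045 + (37636/169 + 39690)) = √(-16045 + 6745246/169) = √(4033641/169) = √4033641/13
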